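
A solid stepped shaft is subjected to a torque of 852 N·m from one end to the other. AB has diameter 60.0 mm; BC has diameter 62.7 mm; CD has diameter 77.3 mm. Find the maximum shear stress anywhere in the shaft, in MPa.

20.1 MPa

Under the same torque, τ_max = 16T/(πd³) is largest where d is smallest — segment AB (d = 60.0 mm).
τ_max = 16·852.0/(π·(0.0600)³) = 2.009×10^7 Pa.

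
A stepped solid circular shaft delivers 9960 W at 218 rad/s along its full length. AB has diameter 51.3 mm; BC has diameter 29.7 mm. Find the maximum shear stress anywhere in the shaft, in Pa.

8.88e6 Pa

ω = 218 rad/s, so T = P/ω = 9960 / 218.0 = 45.69 N·m.
Under the same torque, τ_max = 16T/(πd³) is largest where d is smallest — segment BC (d = 29.7 mm).
τ_max = 16·45.69/(π·(0.0297)³) = 8.882×10^6 Pa.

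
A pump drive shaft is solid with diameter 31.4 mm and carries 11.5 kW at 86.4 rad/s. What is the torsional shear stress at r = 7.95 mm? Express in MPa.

ω = 86.4 rad/s, so T = P/ω = 11.5×10³ / 86.40 = 133.1 N·m.
J = πd⁴/32 = π(0.0314)⁴/32 = 9.544×10^-8 m⁴.
Shear stress varies linearly with radius: τ = T·r/J = 133.1 × 0.00795 / 9.544×10^-8 = 1.109×10^7 Pa.

11.1 MPa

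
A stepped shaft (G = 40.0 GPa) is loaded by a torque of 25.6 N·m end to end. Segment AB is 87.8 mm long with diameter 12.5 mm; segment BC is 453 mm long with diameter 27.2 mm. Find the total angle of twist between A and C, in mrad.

28.8 mrad

J_AB = π(0.0125)⁴/32 = 2.40×10^-9 m⁴; J_BC = π(0.0272)⁴/32 = 5.37×10^-8 m⁴.
θ = (T/G)·Σ L_i/J_i = (25.60/40.0×10⁹)·(0.0878/2.40×10^-9 + 0.453/5.37×10^-8) = 0.02884 rad.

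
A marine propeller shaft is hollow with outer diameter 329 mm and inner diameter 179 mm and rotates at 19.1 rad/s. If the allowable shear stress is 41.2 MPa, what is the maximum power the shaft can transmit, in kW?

J = π(d_o⁴ − d_i⁴)/32 = π(0.329⁴ − 0.179⁴)/32 = 1.049×10^-3 m⁴.
T_max = τ_allow·J/r = 4.12×10^7 × 1.049×10^-3 / 0.165 = 262800 N·m.
ω = 19.1 rad/s, so P_max = T_max·ω = 5.020×10^6 W.

5020 kW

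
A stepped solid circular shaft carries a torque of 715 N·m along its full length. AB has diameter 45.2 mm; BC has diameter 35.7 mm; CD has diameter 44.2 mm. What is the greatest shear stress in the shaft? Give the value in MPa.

80.0 MPa

Under the same torque, τ_max = 16T/(πd³) is largest where d is smallest — segment BC (d = 35.7 mm).
τ_max = 16·715.0/(π·(0.0357)³) = 8.003×10^7 Pa.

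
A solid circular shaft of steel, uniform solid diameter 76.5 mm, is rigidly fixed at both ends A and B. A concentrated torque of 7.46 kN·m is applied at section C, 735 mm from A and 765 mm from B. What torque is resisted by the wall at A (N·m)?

3800 N·m

With uniform GJ and both ends fixed, compatibility θ_AC = θ_CB gives T_A·a = T_B·b, together with T_A + T_B = T₀.
T_A = T₀·b/(a+b) = 7460·765/1500 = 3805 N·m; T_B = 3655 N·m.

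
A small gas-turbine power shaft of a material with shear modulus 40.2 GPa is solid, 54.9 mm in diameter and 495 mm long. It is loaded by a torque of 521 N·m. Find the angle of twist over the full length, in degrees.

J = πd⁴/32 = π(0.0549)⁴/32 = 8.918×10^-7 m⁴.
θ = T·L/(G·J) = 521.0 × 0.495 / (40.2×10⁹ × 8.918×10^-7) = 7.193×10^-3 rad.

0.412°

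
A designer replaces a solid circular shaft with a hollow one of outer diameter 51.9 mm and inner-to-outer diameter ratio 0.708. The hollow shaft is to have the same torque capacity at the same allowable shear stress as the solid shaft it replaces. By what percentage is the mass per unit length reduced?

Equal τ_max and T ⇒ the solid shaft needs d_s³ = d_o³(1−k⁴), so d_s = 51.9·(1−0.708⁴)^(1/3) = 47.13 mm.
Area ratio A_h/A_s = d_o²(1−k²)/d_s² = (1−k²)/(1−k⁴)^(2/3) = 0.6049.
Mass saving = 1 − 0.6049 = 39.5 %.

39.5 %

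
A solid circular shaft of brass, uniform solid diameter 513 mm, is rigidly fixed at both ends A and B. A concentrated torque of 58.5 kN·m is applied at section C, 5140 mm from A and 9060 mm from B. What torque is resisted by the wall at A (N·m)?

37300 N·m

With uniform GJ and both ends fixed, compatibility θ_AC = θ_CB gives T_A·a = T_B·b, together with T_A + T_B = T₀.
T_A = T₀·b/(a+b) = 58500·9060/14200 = 37320 N·m; T_B = 21180 N·m.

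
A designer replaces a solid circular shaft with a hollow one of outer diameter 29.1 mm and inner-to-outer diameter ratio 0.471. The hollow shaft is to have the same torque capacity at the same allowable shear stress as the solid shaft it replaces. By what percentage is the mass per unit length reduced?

Equal τ_max and T ⇒ the solid shaft needs d_s³ = d_o³(1−k⁴), so d_s = 29.1·(1−0.471⁴)^(1/3) = 28.61 mm.
Area ratio A_h/A_s = d_o²(1−k²)/d_s² = (1−k²)/(1−k⁴)^(2/3) = 0.8048.
Mass saving = 1 − 0.8048 = 19.5 %.

19.5 %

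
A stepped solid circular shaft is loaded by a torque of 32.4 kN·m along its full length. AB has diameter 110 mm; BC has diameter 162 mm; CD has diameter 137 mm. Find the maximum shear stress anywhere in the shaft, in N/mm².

124 N/mm²

Under the same torque, τ_max = 16T/(πd³) is largest where d is smallest — segment AB (d = 110 mm).
τ_max = 16·32400/(π·(0.110)³) = 1.240×10^8 Pa.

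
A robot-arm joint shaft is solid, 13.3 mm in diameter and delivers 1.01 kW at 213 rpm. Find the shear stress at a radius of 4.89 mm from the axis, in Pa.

ω = 2π·213/60 = 22.31 rad/s, so T = P/ω = 1.01×10³ / 22.31 = 45.28 N·m.
J = πd⁴/32 = π(0.0133)⁴/32 = 3.072×10^-9 m⁴.
Shear stress varies linearly with radius: τ = T·r/J = 45.28 × 0.00489 / 3.072×10^-9 = 7.208×10^7 Pa.

7.21e7 Pa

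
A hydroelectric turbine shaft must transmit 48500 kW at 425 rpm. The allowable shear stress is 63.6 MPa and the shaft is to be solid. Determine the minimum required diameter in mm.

444 mm

ω = 2π·425/60 = 44.51 rad/s, so T = P/ω = 48500×10³ / 44.51 = 1.090e6 N·m.
For a solid shaft τ_max = 16T/(πd³), so d = (16T/(π τ_allow))^(1/3) = (16·1.090e6/(π·6.36×10^7))^(1/3) = 0.4436 m.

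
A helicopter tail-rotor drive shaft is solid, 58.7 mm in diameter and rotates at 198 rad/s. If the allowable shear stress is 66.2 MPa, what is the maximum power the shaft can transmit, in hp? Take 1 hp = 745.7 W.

698 hp

J = πd⁴/32 = π(0.0587)⁴/32 = 1.166×10^-6 m⁴.
T_max = τ_allow·J/r = 6.62×10^7 × 1.166×10^-6 / 0.0294 = 2629 N·m.
ω = 198 rad/s, so P_max = T_max·ω = 5.206×10^5 W.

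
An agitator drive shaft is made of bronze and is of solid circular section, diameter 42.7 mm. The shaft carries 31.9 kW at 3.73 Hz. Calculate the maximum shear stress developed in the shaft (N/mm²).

ω = 2π·3.73 = 23.44 rad/s, so T = P/ω = 31.9×10³ / 23.44 = 1361 N·m.
J = πd⁴/32 = π(0.0427)⁴/32 = 3.264×10^-7 m⁴.
τ_max = T·r/J = 1361 × 0.0214 / 3.264×10^-7 = 8.904×10^7 Pa.

89.0 N/mm²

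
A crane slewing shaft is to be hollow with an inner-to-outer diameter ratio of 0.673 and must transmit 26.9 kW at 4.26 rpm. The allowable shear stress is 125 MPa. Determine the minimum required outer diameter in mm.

ω = 2π·4.26/60 = 0.4461 rad/s, so T = P/ω = 26.9×10³ / 0.4461 = 60300 N·m.
For a hollow shaft with d_i/d_o = 0.673: τ_max = 16T/(π d_o³ (1−k⁴)), so d_o = [16T/(π τ_allow (1−k⁴))]^(1/3) = [16·60300/(π·1.25×10^8·0.7949)]^(1/3) = 0.1457 m.

146 mm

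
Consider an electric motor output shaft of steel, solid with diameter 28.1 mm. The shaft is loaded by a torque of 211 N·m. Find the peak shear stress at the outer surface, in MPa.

J = πd⁴/32 = π(0.0281)⁴/32 = 6.121×10^-8 m⁴.
τ_max = T·r/J = 211.0 × 0.0140 / 6.121×10^-8 = 4.843×10^7 Pa.

48.4 MPa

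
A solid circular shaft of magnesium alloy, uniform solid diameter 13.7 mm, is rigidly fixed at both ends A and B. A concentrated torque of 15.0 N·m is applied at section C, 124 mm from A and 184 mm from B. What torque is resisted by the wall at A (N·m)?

With uniform GJ and both ends fixed, compatibility θ_AC = θ_CB gives T_A·a = T_B·b, together with T_A + T_B = T₀.
T_A = T₀·b/(a+b) = 15.00·184/308.0 = 8.961 N·m; T_B = 6.039 N·m.

8.96 N·m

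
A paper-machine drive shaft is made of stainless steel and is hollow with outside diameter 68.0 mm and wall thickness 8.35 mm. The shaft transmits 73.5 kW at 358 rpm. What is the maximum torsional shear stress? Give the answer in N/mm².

ω = 2π·358/60 = 37.49 rad/s, so T = P/ω = 73.5×10³ / 37.49 = 1961 N·m.
J = π(d_o⁴ − d_i⁴)/32 = π(0.0680⁴ − 0.0513⁴)/32 = 1.419×10^-6 m⁴.
τ_max = T·r/J = 1961 × 0.0340 / 1.419×10^-6 = 4.697×10^7 Pa.

47.0 N/mm²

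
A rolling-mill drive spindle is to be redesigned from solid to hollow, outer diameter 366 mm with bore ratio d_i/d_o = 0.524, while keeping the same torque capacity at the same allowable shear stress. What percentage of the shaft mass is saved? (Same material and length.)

Equal τ_max and T ⇒ the solid shaft needs d_s³ = d_o³(1−k⁴), so d_s = 366·(1−0.524⁴)^(1/3) = 356.6 mm.
Area ratio A_h/A_s = d_o²(1−k²)/d_s² = (1−k²)/(1−k⁴)^(2/3) = 0.7643.
Mass saving = 1 − 0.7643 = 23.6 %.

23.6 %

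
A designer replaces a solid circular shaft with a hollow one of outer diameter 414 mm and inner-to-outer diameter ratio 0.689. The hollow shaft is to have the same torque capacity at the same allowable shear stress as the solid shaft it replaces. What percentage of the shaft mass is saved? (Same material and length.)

37.7 %

Equal τ_max and T ⇒ the solid shaft needs d_s³ = d_o³(1−k⁴), so d_s = 414·(1−0.689⁴)^(1/3) = 380.2 mm.
Area ratio A_h/A_s = d_o²(1−k²)/d_s² = (1−k²)/(1−k⁴)^(2/3) = 0.6228.
Mass saving = 1 − 0.6228 = 37.7 %.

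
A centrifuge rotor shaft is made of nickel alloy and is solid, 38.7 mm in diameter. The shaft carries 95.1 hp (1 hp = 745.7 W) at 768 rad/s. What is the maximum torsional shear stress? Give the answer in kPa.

8110 kPa

ω = 768 rad/s, so T = P/ω = 95.1×745.7 / 768.0 = 92.34 N·m.
J = πd⁴/32 = π(0.0387)⁴/32 = 2.202×10^-7 m⁴.
τ_max = T·r/J = 92.34 × 0.0194 / 2.202×10^-7 = 8.114×10^6 Pa.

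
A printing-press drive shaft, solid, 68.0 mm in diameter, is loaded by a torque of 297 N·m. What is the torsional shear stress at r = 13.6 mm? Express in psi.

J = πd⁴/32 = π(0.0680)⁴/32 = 2.099×10^-6 m⁴.
Shear stress varies linearly with radius: τ = T·r/J = 297.0 × 0.0136 / 2.099×10^-6 = 1.924×10^6 Pa.

279 psi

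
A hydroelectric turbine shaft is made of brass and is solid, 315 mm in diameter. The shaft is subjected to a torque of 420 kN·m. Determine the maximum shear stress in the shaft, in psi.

9930 psi

J = πd⁴/32 = π(0.315)⁴/32 = 9.666×10^-4 m⁴.
τ_max = T·r/J = 420000 × 0.158 / 9.666×10^-4 = 6.844×10^7 Pa.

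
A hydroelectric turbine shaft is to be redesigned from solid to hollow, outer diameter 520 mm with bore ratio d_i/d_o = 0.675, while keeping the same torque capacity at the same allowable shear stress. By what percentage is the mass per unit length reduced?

Equal τ_max and T ⇒ the solid shaft needs d_s³ = d_o³(1−k⁴), so d_s = 520·(1−0.675⁴)^(1/3) = 481.2 mm.
Area ratio A_h/A_s = d_o²(1−k²)/d_s² = (1−k²)/(1−k⁴)^(2/3) = 0.6357.
Mass saving = 1 − 0.6357 = 36.4 %.

36.4 %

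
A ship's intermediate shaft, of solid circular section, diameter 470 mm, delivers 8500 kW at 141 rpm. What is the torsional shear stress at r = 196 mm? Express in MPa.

23.6 MPa

ω = 2π·141/60 = 14.77 rad/s, so T = P/ω = 8500×10³ / 14.77 = 575700 N·m.
J = πd⁴/32 = π(0.470)⁴/32 = 4.791×10^-3 m⁴.
Shear stress varies linearly with radius: τ = T·r/J = 575700 × 0.196 / 4.791×10^-3 = 2.355×10^7 Pa.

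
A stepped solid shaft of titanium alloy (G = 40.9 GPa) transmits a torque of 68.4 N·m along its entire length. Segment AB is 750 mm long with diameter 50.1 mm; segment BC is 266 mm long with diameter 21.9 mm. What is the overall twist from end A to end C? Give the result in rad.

J_AB = π(0.0501)⁴/32 = 6.19×10^-7 m⁴; J_BC = π(0.0219)⁴/32 = 2.26×10^-8 m⁴.
θ = (T/G)·Σ L_i/J_i = (68.40/40.9×10⁹)·(0.750/6.19×10^-7 + 0.266/2.26×10^-8) = 0.02173 rad.

0.0217 rad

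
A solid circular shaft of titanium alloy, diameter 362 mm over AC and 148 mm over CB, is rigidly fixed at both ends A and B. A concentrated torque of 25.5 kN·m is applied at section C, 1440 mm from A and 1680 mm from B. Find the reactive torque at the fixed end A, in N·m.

Compatibility: T_A·a/J_AC = T_B·b/J_CB with T_A + T_B = T₀.
J_AC = 1.69×10^-3 m⁴, J_CB = 4.71×10^-5 m⁴, so T_A = T₀·(J_AC/a)/((J_AC/a)+(J_CB/b)) = 24900 N·m, T_B = 596.4 N·m.

24900 N·m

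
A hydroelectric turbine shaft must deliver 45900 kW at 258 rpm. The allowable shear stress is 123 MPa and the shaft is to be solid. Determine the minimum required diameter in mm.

413 mm

ω = 2π·258/60 = 27.02 rad/s, so T = P/ω = 45900×10³ / 27.02 = 1.699e6 N·m.
For a solid shaft τ_max = 16T/(πd³), so d = (16T/(π τ_allow))^(1/3) = (16·1.699e6/(π·1.23×10^8))^(1/3) = 0.4128 m.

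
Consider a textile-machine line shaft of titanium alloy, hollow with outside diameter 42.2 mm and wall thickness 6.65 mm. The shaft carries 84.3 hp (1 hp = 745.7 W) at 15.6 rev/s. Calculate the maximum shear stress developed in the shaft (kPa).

ω = 2π·15.6 = 98.02 rad/s, so T = P/ω = 84.3×745.7 / 98.02 = 641.3 N·m.
J = π(d_o⁴ − d_i⁴)/32 = π(0.0422⁴ − 0.0289⁴)/32 = 2.429×10^-7 m⁴.
τ_max = T·r/J = 641.3 × 0.0211 / 2.429×10^-7 = 5.572×10^7 Pa.

55700 kPa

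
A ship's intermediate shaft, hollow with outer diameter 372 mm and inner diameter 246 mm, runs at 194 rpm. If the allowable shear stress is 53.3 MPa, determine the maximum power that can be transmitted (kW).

J = π(d_o⁴ − d_i⁴)/32 = π(0.372⁴ − 0.246⁴)/32 = 1.521×10^-3 m⁴.
T_max = τ_allow·J/r = 5.33×10^7 × 1.521×10^-3 / 0.186 = 435700 N·m.
ω = 2π·194/60 = 20.32 rad/s, so P_max = T_max·ω = 8.852×10^6 W.

8850 kW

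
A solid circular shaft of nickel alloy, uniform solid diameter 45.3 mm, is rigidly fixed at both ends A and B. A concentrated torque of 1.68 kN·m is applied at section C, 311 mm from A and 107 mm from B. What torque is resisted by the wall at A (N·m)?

With uniform GJ and both ends fixed, compatibility θ_AC = θ_CB gives T_A·a = T_B·b, together with T_A + T_B = T₀.
T_A = T₀·b/(a+b) = 1680·107/418.0 = 430.0 N·m; T_B = 1250 N·m.

430 N·m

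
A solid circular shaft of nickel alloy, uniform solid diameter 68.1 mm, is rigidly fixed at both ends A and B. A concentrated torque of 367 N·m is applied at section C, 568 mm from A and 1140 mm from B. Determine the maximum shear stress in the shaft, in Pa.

3.95e6 Pa

With uniform GJ and both ends fixed, compatibility θ_AC = θ_CB gives T_A·a = T_B·b, together with T_A + T_B = T₀.
T_A = T₀·b/(a+b) = 367.0·1140/1708 = 245.0 N·m; T_B = 122.0 N·m.
τ in each portion: τ_AC = 3.95×10^6 Pa, τ_CB = 1.97×10^6 Pa; maximum is in AC.
τ_max = T_AC·r/J = 245.0·0.0340/2.11×10^-6 = 3.950×10^6 Pa.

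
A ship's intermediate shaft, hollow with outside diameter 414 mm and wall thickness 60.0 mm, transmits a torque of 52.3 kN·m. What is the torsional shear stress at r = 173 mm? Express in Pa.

4.21e6 Pa

J = π(d_o⁴ − d_i⁴)/32 = π(0.414⁴ − 0.294⁴)/32 = 2.151×10^-3 m⁴.
Shear stress varies linearly with radius: τ = T·r/J = 52300 × 0.173 / 2.151×10^-3 = 4.207×10^6 Pa.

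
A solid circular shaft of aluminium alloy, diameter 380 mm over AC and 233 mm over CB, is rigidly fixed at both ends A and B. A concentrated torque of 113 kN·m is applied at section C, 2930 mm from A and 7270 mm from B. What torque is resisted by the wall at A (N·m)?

107000 N·m

Compatibility: T_A·a/J_AC = T_B·b/J_CB with T_A + T_B = T₀.
J_AC = 2.05×10^-3 m⁴, J_CB = 2.89×10^-4 m⁴, so T_A = T₀·(J_AC/a)/((J_AC/a)+(J_CB/b)) = 106900 N·m, T_B = 6090 N·m.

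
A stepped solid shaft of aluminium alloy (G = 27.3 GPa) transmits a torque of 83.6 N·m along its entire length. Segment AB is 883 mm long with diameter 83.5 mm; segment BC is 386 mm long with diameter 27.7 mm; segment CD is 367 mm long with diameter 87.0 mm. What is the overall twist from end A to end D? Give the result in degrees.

J_AB = π(0.0835)⁴/32 = 4.77×10^-6 m⁴; J_BC = π(0.0277)⁴/32 = 5.78×10^-8 m⁴; J_CD = π(0.0870)⁴/32 = 5.62×10^-6 m⁴.
θ = (T/G)·Σ L_i/J_i = (83.60/27.3×10⁹)·(0.883/4.77×10^-6 + 0.386/5.78×10^-8 + 0.367/5.62×10^-6) = 0.02122 rad.

1.22°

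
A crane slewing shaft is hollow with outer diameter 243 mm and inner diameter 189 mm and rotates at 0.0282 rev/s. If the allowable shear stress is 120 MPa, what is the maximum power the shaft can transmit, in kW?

38.0 kW

J = π(d_o⁴ − d_i⁴)/32 = π(0.243⁴ − 0.189⁴)/32 = 2.170×10^-4 m⁴.
T_max = τ_allow·J/r = 1.20×10^8 × 2.170×10^-4 / 0.121 = 214400 N·m.
ω = 2π·0.0282 = 0.1772 rad/s, so P_max = T_max·ω = 3.798×10^4 W.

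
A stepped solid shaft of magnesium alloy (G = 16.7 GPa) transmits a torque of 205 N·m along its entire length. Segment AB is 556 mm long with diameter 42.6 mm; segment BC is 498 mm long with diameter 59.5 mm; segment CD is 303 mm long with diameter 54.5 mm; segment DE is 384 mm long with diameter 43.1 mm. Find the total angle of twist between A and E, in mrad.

J_AB = π(0.0426)⁴/32 = 3.23×10^-7 m⁴; J_BC = π(0.0595)⁴/32 = 1.23×10^-6 m⁴; J_CD = π(0.0545)⁴/32 = 8.66×10^-7 m⁴; J_DE = π(0.0431)⁴/32 = 3.39×10^-7 m⁴.
θ = (T/G)·Σ L_i/J_i = (205.0/16.7×10⁹)·(0.556/3.23×10^-7 + 0.498/1.23×10^-6 + 0.303/8.66×10^-7 + 0.384/3.39×10^-7) = 0.04429 rad.

44.3 mrad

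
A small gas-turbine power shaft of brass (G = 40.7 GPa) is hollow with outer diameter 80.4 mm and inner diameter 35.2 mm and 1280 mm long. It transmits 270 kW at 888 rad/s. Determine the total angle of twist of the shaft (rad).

ω = 888 rad/s, so T = P/ω = 270×10³ / 888.0 = 304.1 N·m.
J = π(d_o⁴ − d_i⁴)/32 = π(0.0804⁴ − 0.0352⁴)/32 = 3.952×10^-6 m⁴.
θ = T·L/(G·J) = 304.1 × 1.28 / (40.7×10⁹ × 3.952×10^-6) = 2.420×10^-3 rad.

0.00242 rad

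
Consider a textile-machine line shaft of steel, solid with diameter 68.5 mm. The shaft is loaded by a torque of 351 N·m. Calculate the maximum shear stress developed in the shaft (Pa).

5.56e6 Pa

J = πd⁴/32 = π(0.0685)⁴/32 = 2.162×10^-6 m⁴.
τ_max = T·r/J = 351.0 × 0.0343 / 2.162×10^-6 = 5.562×10^6 Pa.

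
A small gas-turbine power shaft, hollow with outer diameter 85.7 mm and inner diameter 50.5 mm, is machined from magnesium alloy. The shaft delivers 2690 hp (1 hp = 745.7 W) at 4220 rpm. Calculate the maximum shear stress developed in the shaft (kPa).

41800 kPa

ω = 2π·4220/60 = 441.9 rad/s, so T = P/ω = 2690×745.7 / 441.9 = 4539 N·m.
J = π(d_o⁴ − d_i⁴)/32 = π(0.0857⁴ − 0.0505⁴)/32 = 4.657×10^-6 m⁴.
τ_max = T·r/J = 4539 × 0.0428 / 4.657×10^-6 = 4.176×10^7 Pa.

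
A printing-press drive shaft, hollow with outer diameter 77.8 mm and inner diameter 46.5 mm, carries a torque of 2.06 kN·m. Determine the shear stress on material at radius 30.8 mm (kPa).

20200 kPa

J = π(d_o⁴ − d_i⁴)/32 = π(0.0778⁴ − 0.0465⁴)/32 = 3.138×10^-6 m⁴.
Shear stress varies linearly with radius: τ = T·r/J = 2060 × 0.0308 / 3.138×10^-6 = 2.022×10^7 Pa.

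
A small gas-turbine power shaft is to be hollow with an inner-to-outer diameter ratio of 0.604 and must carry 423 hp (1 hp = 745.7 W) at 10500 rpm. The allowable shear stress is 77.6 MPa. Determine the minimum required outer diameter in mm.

27.9 mm

ω = 2π·10500/60 = 1100 rad/s, so T = P/ω = 423×745.7 / 1100 = 286.9 N·m.
For a hollow shaft with d_i/d_o = 0.604: τ_max = 16T/(π d_o³ (1−k⁴)), so d_o = [16T/(π τ_allow (1−k⁴))]^(1/3) = [16·286.9/(π·7.76×10^7·0.8669)]^(1/3) = 0.02790 m.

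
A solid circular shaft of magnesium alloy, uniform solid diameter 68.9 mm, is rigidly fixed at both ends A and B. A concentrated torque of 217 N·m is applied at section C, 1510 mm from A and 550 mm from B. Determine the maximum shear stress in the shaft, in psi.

359 psi

With uniform GJ and both ends fixed, compatibility θ_AC = θ_CB gives T_A·a = T_B·b, together with T_A + T_B = T₀.
T_A = T₀·b/(a+b) = 217.0·550/2060 = 57.94 N·m; T_B = 159.1 N·m.
τ in each portion: τ_AC = 9.02×10^5 Pa, τ_CB = 2.48×10^6 Pa; maximum is in CB.
τ_max = T_CB·r/J = 159.1·0.0345/2.21×10^-6 = 2.477×10^6 Pa.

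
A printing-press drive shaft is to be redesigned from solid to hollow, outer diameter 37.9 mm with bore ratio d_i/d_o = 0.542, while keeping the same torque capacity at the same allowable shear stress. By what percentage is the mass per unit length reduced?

25.0 %

Equal τ_max and T ⇒ the solid shaft needs d_s³ = d_o³(1−k⁴), so d_s = 37.9·(1−0.542⁴)^(1/3) = 36.78 mm.
Area ratio A_h/A_s = d_o²(1−k²)/d_s² = (1−k²)/(1−k⁴)^(2/3) = 0.7500.
Mass saving = 1 − 0.7500 = 25.0 %.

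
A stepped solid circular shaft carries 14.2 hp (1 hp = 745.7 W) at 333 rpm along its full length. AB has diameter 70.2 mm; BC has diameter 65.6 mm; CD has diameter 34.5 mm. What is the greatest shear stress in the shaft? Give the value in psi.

ω = 2π·333/60 = 34.87 rad/s, so T = P/ω = 14.2×745.7 / 34.87 = 303.7 N·m.
Under the same torque, τ_max = 16T/(πd³) is largest where d is smallest — segment CD (d = 34.5 mm).
τ_max = 16·303.7/(π·(0.0345)³) = 3.766×10^7 Pa.

5460 psi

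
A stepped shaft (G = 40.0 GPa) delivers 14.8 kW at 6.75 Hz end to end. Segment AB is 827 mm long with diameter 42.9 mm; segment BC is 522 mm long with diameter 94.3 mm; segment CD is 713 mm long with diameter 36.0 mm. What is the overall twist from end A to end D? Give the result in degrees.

ω = 2π·6.75 = 42.41 rad/s, so T = P/ω = 14.8×10³ / 42.41 = 349.0 N·m.
J_AB = π(0.0429)⁴/32 = 3.33×10^-7 m⁴; J_BC = π(0.0943)⁴/32 = 7.76×10^-6 m⁴; J_CD = π(0.0360)⁴/32 = 1.65×10^-7 m⁴.
θ = (T/G)·Σ L_i/J_i = (349.0/40.0×10⁹)·(0.827/3.33×10^-7 + 0.522/7.76×10^-6 + 0.713/1.65×10^-7) = 0.06001 rad.

3.44°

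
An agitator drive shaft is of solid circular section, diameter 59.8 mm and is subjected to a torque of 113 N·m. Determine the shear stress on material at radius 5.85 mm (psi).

76.4 psi

J = πd⁴/32 = π(0.0598)⁴/32 = 1.255×10^-6 m⁴.
Shear stress varies linearly with radius: τ = T·r/J = 113.0 × 0.00585 / 1.255×10^-6 = 5.265×10^5 Pa.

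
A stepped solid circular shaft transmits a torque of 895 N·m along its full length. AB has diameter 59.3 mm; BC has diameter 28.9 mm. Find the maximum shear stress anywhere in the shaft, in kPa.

189000 kPa

Under the same torque, τ_max = 16T/(πd³) is largest where d is smallest — segment BC (d = 28.9 mm).
τ_max = 16·895.0/(π·(0.0289)³) = 1.888×10^8 Pa.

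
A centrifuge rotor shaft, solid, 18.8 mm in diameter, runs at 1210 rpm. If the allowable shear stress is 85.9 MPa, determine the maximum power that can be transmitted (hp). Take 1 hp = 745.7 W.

J = πd⁴/32 = π(0.0188)⁴/32 = 1.226×10^-8 m⁴.
T_max = τ_allow·J/r = 8.59×10^7 × 1.226×10^-8 / 0.00940 = 112.1 N·m.
ω = 2π·1210/60 = 126.7 rad/s, so P_max = T_max·ω = 1.420×10^4 W.

19.0 hp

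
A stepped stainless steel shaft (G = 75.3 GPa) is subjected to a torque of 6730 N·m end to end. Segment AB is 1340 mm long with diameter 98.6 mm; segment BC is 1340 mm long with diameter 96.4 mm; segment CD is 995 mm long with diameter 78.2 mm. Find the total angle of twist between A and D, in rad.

J_AB = π(0.0986)⁴/32 = 9.28×10^-6 m⁴; J_BC = π(0.0964)⁴/32 = 8.48×10^-6 m⁴; J_CD = π(0.0782)⁴/32 = 3.67×10^-6 m⁴.
θ = (T/G)·Σ L_i/J_i = (6730/75.3×10⁹)·(1.34/9.28×10^-6 + 1.34/8.48×10^-6 + 0.995/3.67×10^-6) = 0.05126 rad.

0.0513 rad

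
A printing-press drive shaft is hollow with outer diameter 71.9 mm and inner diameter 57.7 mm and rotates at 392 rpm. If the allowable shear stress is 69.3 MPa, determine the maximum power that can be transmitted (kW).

J = π(d_o⁴ − d_i⁴)/32 = π(0.0719⁴ − 0.0577⁴)/32 = 1.536×10^-6 m⁴.
T_max = τ_allow·J/r = 6.93×10^7 × 1.536×10^-6 / 0.0360 = 2960 N·m.
ω = 2π·392/60 = 41.05 rad/s, so P_max = T_max·ω = 1.215×10^5 W.

122 kW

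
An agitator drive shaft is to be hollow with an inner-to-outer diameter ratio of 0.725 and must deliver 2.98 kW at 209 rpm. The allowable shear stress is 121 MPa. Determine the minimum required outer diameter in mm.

ω = 2π·209/60 = 21.89 rad/s, so T = P/ω = 2.98×10³ / 21.89 = 136.2 N·m.
For a hollow shaft with d_i/d_o = 0.725: τ_max = 16T/(π d_o³ (1−k⁴)), so d_o = [16T/(π τ_allow (1−k⁴))]^(1/3) = [16·136.2/(π·1.21×10^8·0.7237)]^(1/3) = 0.01993 m.

19.9 mm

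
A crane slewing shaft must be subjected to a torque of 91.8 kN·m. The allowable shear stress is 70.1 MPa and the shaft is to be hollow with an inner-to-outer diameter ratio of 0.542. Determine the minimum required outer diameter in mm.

For a hollow shaft with d_i/d_o = 0.542: τ_max = 16T/(π d_o³ (1−k⁴)), so d_o = [16T/(π τ_allow (1−k⁴))]^(1/3) = [16·91800/(π·7.01×10^7·0.9137)]^(1/3) = 0.1940 m.

194 mm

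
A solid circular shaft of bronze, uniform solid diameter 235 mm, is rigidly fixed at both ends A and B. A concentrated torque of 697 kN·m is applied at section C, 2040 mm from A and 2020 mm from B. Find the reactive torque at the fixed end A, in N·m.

347000 N·m

With uniform GJ and both ends fixed, compatibility θ_AC = θ_CB gives T_A·a = T_B·b, together with T_A + T_B = T₀.
T_A = T₀·b/(a+b) = 697000·2020/4060 = 346800 N·m; T_B = 350200 N·m.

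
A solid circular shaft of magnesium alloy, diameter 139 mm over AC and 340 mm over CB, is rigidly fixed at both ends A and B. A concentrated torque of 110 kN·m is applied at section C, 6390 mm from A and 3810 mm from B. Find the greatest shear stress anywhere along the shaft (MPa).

14.0 MPa

Compatibility: T_A·a/J_AC = T_B·b/J_CB with T_A + T_B = T₀.
J_AC = 3.66×10^-5 m⁴, J_CB = 1.31×10^-3 m⁴, so T_A = T₀·(J_AC/a)/((J_AC/a)+(J_CB/b)) = 1802 N·m, T_B = 108200 N·m.
τ in each portion: τ_AC = 3.42×10^6 Pa, τ_CB = 1.40×10^7 Pa; maximum is in CB.
τ_max = T_CB·r/J = 108200·0.170/1.31×10^-3 = 1.402×10^7 Pa.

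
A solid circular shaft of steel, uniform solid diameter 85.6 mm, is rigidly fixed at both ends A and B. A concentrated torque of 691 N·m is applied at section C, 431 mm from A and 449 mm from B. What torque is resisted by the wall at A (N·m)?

With uniform GJ and both ends fixed, compatibility θ_AC = θ_CB gives T_A·a = T_B·b, together with T_A + T_B = T₀.
T_A = T₀·b/(a+b) = 691.0·449/880.0 = 352.6 N·m; T_B = 338.4 N·m.

353 N·m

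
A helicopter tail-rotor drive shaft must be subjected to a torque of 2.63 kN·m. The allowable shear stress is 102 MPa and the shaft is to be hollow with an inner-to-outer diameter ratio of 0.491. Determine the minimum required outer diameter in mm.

51.9 mm

For a hollow shaft with d_i/d_o = 0.491: τ_max = 16T/(π d_o³ (1−k⁴)), so d_o = [16T/(π τ_allow (1−k⁴))]^(1/3) = [16·2630/(π·1.02×10^8·0.9419)]^(1/3) = 0.05185 m.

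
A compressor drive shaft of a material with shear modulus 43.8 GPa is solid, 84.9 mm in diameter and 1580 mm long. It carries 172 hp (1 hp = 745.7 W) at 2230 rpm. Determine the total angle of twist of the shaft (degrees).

ω = 2π·2230/60 = 233.5 rad/s, so T = P/ω = 172×745.7 / 233.5 = 549.2 N·m.
J = πd⁴/32 = π(0.0849)⁴/32 = 5.101×10^-6 m⁴.
θ = T·L/(G·J) = 549.2 × 1.58 / (43.8×10⁹ × 5.101×10^-6) = 3.884×10^-3 rad.

0.223°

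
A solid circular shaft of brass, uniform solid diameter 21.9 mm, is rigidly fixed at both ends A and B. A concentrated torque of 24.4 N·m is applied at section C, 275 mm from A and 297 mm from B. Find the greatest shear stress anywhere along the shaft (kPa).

With uniform GJ and both ends fixed, compatibility θ_AC = θ_CB gives T_A·a = T_B·b, together with T_A + T_B = T₀.
T_A = T₀·b/(a+b) = 24.40·297/572.0 = 12.67 N·m; T_B = 11.73 N·m.
τ in each portion: τ_AC = 6.14×10^6 Pa, τ_CB = 5.69×10^6 Pa; maximum is in AC.
τ_max = T_AC·r/J = 12.67·0.0109/2.26×10^-8 = 6.143×10^6 Pa.

6140 kPa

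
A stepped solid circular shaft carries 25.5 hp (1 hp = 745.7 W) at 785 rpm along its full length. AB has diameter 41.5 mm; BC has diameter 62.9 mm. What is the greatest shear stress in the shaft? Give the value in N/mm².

ω = 2π·785/60 = 82.21 rad/s, so T = P/ω = 25.5×745.7 / 82.21 = 231.3 N·m.
Under the same torque, τ_max = 16T/(πd³) is largest where d is smallest — segment AB (d = 41.5 mm).
τ_max = 16·231.3/(π·(0.0415)³) = 1.648×10^7 Pa.

16.5 N/mm²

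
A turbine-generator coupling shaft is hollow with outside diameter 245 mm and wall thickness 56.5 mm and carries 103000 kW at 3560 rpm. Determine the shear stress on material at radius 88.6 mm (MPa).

75.6 MPa

ω = 2π·3560/60 = 372.8 rad/s, so T = P/ω = 103000×10³ / 372.8 = 276300 N·m.
J = π(d_o⁴ − d_i⁴)/32 = π(0.245⁴ − 0.132⁴)/32 = 3.239×10^-4 m⁴.
Shear stress varies linearly with radius: τ = T·r/J = 276300 × 0.0886 / 3.239×10^-4 = 7.557×10^7 Pa.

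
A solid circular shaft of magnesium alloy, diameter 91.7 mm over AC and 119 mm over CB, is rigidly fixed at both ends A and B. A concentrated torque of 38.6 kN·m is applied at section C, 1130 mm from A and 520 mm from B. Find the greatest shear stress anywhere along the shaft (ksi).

Compatibility: T_A·a/J_AC = T_B·b/J_CB with T_A + T_B = T₀.
J_AC = 6.94×10^-6 m⁴, J_CB = 1.97×10^-5 m⁴, so T_A = T₀·(J_AC/a)/((J_AC/a)+(J_CB/b)) = 5389 N·m, T_B = 33210 N·m.
τ in each portion: τ_AC = 3.56×10^7 Pa, τ_CB = 1.00×10^8 Pa; maximum is in CB.
τ_max = T_CB·r/J = 33210·0.0595/1.97×10^-5 = 1.004×10^8 Pa.

14.6 ksi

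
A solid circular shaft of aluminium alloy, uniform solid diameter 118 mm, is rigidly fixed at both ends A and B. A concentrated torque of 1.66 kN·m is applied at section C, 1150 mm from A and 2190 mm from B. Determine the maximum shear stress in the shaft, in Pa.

3.37e6 Pa

With uniform GJ and both ends fixed, compatibility θ_AC = θ_CB gives T_A·a = T_B·b, together with T_A + T_B = T₀.
T_A = T₀·b/(a+b) = 1660·2190/3340 = 1088 N·m; T_B = 571.6 N·m.
τ in each portion: τ_AC = 3.37×10^6 Pa, τ_CB = 1.77×10^6 Pa; maximum is in AC.
τ_max = T_AC·r/J = 1088·0.0590/1.90×10^-5 = 3.374×10^6 Pa.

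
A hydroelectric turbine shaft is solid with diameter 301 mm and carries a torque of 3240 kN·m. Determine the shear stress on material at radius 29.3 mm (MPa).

J = πd⁴/32 = π(0.301)⁴/32 = 8.059×10^-4 m⁴.
Shear stress varies linearly with radius: τ = T·r/J = 3.240e6 × 0.0293 / 8.059×10^-4 = 1.178×10^8 Pa.

118 MPa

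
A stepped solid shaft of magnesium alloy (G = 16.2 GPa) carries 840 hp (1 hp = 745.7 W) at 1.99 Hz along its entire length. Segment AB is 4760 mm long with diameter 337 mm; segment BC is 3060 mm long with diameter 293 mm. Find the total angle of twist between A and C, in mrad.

24.7 mrad

ω = 2π·1.99 = 12.50 rad/s, so T = P/ω = 840×745.7 / 12.50 = 50100 N·m.
J_AB = π(0.337)⁴/32 = 1.27×10^-3 m⁴; J_BC = π(0.293)⁴/32 = 7.24×10^-4 m⁴.
θ = (T/G)·Σ L_i/J_i = (50100/16.2×10⁹)·(4.76/1.27×10^-3 + 3.06/7.24×10^-4) = 0.02470 rad.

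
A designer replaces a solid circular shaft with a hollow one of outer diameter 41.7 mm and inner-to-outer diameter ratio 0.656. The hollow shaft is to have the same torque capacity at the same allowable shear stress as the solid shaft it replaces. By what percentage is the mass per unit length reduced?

34.7 %

Equal τ_max and T ⇒ the solid shaft needs d_s³ = d_o³(1−k⁴), so d_s = 41.7·(1−0.656⁴)^(1/3) = 38.95 mm.
Area ratio A_h/A_s = d_o²(1−k²)/d_s² = (1−k²)/(1−k⁴)^(2/3) = 0.6530.
Mass saving = 1 − 0.6530 = 34.7 %.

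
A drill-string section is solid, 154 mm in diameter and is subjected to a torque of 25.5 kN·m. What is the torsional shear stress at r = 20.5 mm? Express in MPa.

J = πd⁴/32 = π(0.154)⁴/32 = 5.522×10^-5 m⁴.
Shear stress varies linearly with radius: τ = T·r/J = 25500 × 0.0205 / 5.522×10^-5 = 9.467×10^6 Pa.

9.47 MPa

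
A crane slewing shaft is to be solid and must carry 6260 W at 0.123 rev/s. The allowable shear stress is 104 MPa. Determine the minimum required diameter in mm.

73.5 mm

ω = 2π·0.123 = 0.7728 rad/s, so T = P/ω = 6260 / 0.7728 = 8100 N·m.
For a solid shaft τ_max = 16T/(πd³), so d = (16T/(π τ_allow))^(1/3) = (16·8100/(π·1.04×10^8))^(1/3) = 0.07348 m.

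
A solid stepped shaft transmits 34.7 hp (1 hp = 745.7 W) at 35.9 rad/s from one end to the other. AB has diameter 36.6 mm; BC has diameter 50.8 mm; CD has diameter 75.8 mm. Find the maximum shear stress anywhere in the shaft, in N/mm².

ω = 35.9 rad/s, so T = P/ω = 34.7×745.7 / 35.90 = 720.8 N·m.
Under the same torque, τ_max = 16T/(πd³) is largest where d is smallest — segment AB (d = 36.6 mm).
τ_max = 16·720.8/(π·(0.0366)³) = 7.487×10^7 Pa.

74.9 N/mm²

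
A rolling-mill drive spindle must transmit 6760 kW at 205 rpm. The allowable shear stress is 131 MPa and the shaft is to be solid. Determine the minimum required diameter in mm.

ω = 2π·205/60 = 21.47 rad/s, so T = P/ω = 6760×10³ / 21.47 = 314900 N·m.
For a solid shaft τ_max = 16T/(πd³), so d = (16T/(π τ_allow))^(1/3) = (16·314900/(π·1.31×10^8))^(1/3) = 0.2305 m.

230 mm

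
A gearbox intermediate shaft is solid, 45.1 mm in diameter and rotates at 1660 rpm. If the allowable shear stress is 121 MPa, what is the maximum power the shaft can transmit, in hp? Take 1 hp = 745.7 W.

J = πd⁴/32 = π(0.0451)⁴/32 = 4.062×10^-7 m⁴.
T_max = τ_allow·J/r = 1.21×10^8 × 4.062×10^-7 / 0.0226 = 2179 N·m.
ω = 2π·1660/60 = 173.8 rad/s, so P_max = T_max·ω = 3.789×10^5 W.

508 hp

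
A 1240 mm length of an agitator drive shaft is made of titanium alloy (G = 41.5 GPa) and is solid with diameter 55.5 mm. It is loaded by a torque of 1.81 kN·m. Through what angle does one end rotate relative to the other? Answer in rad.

J = πd⁴/32 = π(0.0555)⁴/32 = 9.315×10^-7 m⁴.
θ = T·L/(G·J) = 1810 × 1.24 / (41.5×10⁹ × 9.315×10^-7) = 0.05806 rad.

0.0581 rad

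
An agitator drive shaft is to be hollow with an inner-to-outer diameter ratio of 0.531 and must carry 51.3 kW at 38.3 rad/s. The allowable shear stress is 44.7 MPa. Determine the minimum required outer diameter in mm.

ω = 38.3 rad/s, so T = P/ω = 51.3×10³ / 38.30 = 1339 N·m.
For a hollow shaft with d_i/d_o = 0.531: τ_max = 16T/(π d_o³ (1−k⁴)), so d_o = [16T/(π τ_allow (1−k⁴))]^(1/3) = [16·1339/(π·4.47×10^7·0.9205)]^(1/3) = 0.05494 m.

54.9 mm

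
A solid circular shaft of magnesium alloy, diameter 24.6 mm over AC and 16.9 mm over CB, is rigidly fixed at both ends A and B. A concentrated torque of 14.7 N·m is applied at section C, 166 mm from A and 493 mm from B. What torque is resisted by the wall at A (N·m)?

Compatibility: T_A·a/J_AC = T_B·b/J_CB with T_A + T_B = T₀.
J_AC = 3.60×10^-8 m⁴, J_CB = 8.01×10^-9 m⁴, so T_A = T₀·(J_AC/a)/((J_AC/a)+(J_CB/b)) = 13.67 N·m, T_B = 1.026 N·m.

13.7 N·m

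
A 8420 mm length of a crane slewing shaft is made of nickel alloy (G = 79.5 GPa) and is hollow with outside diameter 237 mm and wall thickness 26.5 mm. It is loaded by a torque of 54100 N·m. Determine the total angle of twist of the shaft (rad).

J = π(d_o⁴ − d_i⁴)/32 = π(0.237⁴ − 0.184⁴)/32 = 1.972×10^-4 m⁴.
θ = T·L/(G·J) = 54100 × 8.42 / (79.5×10⁹ × 1.972×10^-4) = 0.02906 rad.

0.0291 rad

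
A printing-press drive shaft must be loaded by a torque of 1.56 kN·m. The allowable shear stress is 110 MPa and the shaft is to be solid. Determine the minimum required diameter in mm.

41.6 mm

For a solid shaft τ_max = 16T/(πd³), so d = (16T/(π τ_allow))^(1/3) = (16·1560/(π·1.10×10^8))^(1/3) = 0.04165 m.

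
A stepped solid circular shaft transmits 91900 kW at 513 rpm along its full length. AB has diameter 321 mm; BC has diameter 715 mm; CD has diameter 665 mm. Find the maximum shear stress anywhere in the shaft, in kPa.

ω = 2π·513/60 = 53.72 rad/s, so T = P/ω = 91900×10³ / 53.72 = 1.711e6 N·m.
Under the same torque, τ_max = 16T/(πd³) is largest where d is smallest — segment AB (d = 321 mm).
τ_max = 16·1.711e6/(π·(0.321)³) = 2.634×10^8 Pa.

263000 kPa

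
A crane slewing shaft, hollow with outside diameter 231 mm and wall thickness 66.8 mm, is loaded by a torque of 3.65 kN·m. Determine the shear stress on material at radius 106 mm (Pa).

1.43e6 Pa

J = π(d_o⁴ − d_i⁴)/32 = π(0.231⁴ − 0.0974⁴)/32 = 2.707×10^-4 m⁴.
Shear stress varies linearly with radius: τ = T·r/J = 3650 × 0.106 / 2.707×10^-4 = 1.429×10^6 Pa.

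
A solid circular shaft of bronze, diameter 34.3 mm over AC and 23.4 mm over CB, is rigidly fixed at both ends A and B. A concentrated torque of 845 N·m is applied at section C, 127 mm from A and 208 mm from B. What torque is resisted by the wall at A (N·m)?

Compatibility: T_A·a/J_AC = T_B·b/J_CB with T_A + T_B = T₀.
J_AC = 1.36×10^-7 m⁴, J_CB = 2.94×10^-8 m⁴, so T_A = T₀·(J_AC/a)/((J_AC/a)+(J_CB/b)) = 746.3 N·m, T_B = 98.70 N·m.

746 N·m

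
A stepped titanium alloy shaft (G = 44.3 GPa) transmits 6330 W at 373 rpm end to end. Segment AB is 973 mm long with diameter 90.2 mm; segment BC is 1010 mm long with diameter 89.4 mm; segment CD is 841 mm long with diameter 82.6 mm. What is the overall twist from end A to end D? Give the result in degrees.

0.104°

ω = 2π·373/60 = 39.06 rad/s, so T = P/ω = 6330 / 39.06 = 162.1 N·m.
J_AB = π(0.0902)⁴/32 = 6.50×10^-6 m⁴; J_BC = π(0.0894)⁴/32 = 6.27×10^-6 m⁴; J_CD = π(0.0826)⁴/32 = 4.57×10^-6 m⁴.
θ = (T/G)·Σ L_i/J_i = (162.1/44.3×10⁹)·(0.973/6.50×10^-6 + 1.01/6.27×10^-6 + 0.841/4.57×10^-6) = 1.810×10^-3 rad.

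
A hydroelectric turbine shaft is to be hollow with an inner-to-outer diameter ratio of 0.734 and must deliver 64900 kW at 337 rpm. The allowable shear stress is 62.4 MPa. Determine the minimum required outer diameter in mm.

596 mm

ω = 2π·337/60 = 35.29 rad/s, so T = P/ω = 64900×10³ / 35.29 = 1.839e6 N·m.
For a hollow shaft with d_i/d_o = 0.734: τ_max = 16T/(π d_o³ (1−k⁴)), so d_o = [16T/(π τ_allow (1−k⁴))]^(1/3) = [16·1.839e6/(π·6.24×10^7·0.7097)]^(1/3) = 0.5958 m.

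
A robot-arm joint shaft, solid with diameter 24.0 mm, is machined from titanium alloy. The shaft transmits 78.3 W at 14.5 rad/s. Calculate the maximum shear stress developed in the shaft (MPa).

ω = 14.5 rad/s, so T = P/ω = 78.3 / 14.50 = 5.400 N·m.
J = πd⁴/32 = π(0.0240)⁴/32 = 3.257×10^-8 m⁴.
τ_max = T·r/J = 5.400 × 0.0120 / 3.257×10^-8 = 1.989×10^6 Pa.

1.99 MPa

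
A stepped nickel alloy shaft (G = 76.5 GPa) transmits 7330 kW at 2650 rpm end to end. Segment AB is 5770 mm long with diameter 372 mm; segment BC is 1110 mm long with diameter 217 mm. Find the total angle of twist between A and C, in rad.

0.00282 rad

ω = 2π·2650/60 = 277.5 rad/s, so T = P/ω = 7330×10³ / 277.5 = 26410 N·m.
J_AB = π(0.372)⁴/32 = 1.88×10^-3 m⁴; J_BC = π(0.217)⁴/32 = 2.18×10^-4 m⁴.
θ = (T/G)·Σ L_i/J_i = (26410/76.5×10⁹)·(5.77/1.88×10^-3 + 1.11/2.18×10^-4) = 2.820×10^-3 rad.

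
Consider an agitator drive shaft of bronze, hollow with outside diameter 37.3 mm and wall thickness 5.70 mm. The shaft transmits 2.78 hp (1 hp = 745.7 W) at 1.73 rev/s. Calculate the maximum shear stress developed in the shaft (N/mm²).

ω = 2π·1.73 = 10.87 rad/s, so T = P/ω = 2.78×745.7 / 10.87 = 190.7 N·m.
J = π(d_o⁴ − d_i⁴)/32 = π(0.0373⁴ − 0.0259⁴)/32 = 1.459×10^-7 m⁴.
τ_max = T·r/J = 190.7 × 0.0186 / 1.459×10^-7 = 2.439×10^7 Pa.

24.4 N/mm²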